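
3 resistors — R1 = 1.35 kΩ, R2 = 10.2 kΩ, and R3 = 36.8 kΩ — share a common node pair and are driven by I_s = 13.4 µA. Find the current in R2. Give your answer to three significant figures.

I ≈ 1.52 µA

Total conductance ΣG = 1/1.35 + 1/10.2 + 1/36.8 = 0.8660 (units of 1/kΩ).
R2 takes the fraction G_k/ΣG = 0.09804/0.8660 = 0.1132, so I = 13.4 × 0.1132 = 1.517 µA.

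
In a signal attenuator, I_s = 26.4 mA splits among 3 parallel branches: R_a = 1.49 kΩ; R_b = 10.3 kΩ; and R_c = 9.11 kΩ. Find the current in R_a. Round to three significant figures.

Total conductance ΣG = 1/1.49 + 1/10.3 + 1/9.11 = 0.8780 (units of 1/kΩ).
R_a takes the fraction G_k/ΣG = 0.6711/0.8780 = 0.7644, so I = 26.4 × 0.7644 = 20.18 mA.

I ≈ 20.2 mA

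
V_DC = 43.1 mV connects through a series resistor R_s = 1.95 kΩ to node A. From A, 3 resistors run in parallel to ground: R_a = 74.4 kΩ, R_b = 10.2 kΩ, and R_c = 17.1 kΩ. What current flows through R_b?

Parallel bank: R_p = 1/(1/74.4 + 1/10.2 + 1/17.1) = 5.884 kΩ.
V_A by voltage divider: V_A = 43.1 × 5.884/(1.95 + 5.884) = 32.37 mV.
Branch current I = V_A/R_b = 32.37/10.2 = 3.174 µA.

I ≈ 3.17 µA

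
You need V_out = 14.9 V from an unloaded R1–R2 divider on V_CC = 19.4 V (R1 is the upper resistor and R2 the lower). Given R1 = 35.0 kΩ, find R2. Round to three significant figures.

The divider ratio is R2/(R1+R2) = 14.9/19.4 = 0.7680.
So R2 = R1 · V_out/(V_CC − V_out) = 35.0 × 14.9/(19.4 − 14.9) = 35.0 × 3.311 = 115.9 kΩ.

R2 ≈ 116 kΩ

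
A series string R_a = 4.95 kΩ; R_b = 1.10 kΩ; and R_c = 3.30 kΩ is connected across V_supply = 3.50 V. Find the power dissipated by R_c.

P ≈ 0.462 mW

Series current I = V_supply/ΣR = 3.50/9.350 = 0.3743 mA.
P = I²R = 0.1401 × 3.30 = 0.4624 mW.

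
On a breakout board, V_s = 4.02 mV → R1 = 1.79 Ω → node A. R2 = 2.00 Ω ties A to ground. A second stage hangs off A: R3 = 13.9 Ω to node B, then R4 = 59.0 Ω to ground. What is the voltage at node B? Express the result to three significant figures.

V_B ≈ 1.69 mV

The second stage (R3 + R4 = 72.90 Ω) loads node A in parallel with R2.
R2 ‖ (R3+R4) = 1.947 Ω.
V_A = 4.02 × 1.947/(1.79 + 1.947) = 2.094 mV.
Then the unloaded second divider: V_B = V_A × R4/(R3+R4) = 2.094 × 0.8093 = 1.695 mV.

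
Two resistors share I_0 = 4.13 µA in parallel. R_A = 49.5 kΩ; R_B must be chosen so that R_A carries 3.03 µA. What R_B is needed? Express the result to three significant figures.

In a two-way split, I_A/I_0 = R_B/(R_A + R_B).
3.03/4.13 = R_B/(R_A + R_B) → R_B = R_A · (0.7337)/(1 − 0.7337) = 49.5 × 2.755 = 136.3 kΩ.

R_B ≈ 136 kΩ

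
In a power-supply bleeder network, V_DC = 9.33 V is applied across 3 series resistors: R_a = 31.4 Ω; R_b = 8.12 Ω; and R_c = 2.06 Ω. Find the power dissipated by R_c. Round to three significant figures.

ΣR = 41.58 Ω → I = 9.33/41.58 = 0.2244 A.
P = I²R = 0.05035 × 2.06 = 0.1037 W.

P ≈ 0.104 W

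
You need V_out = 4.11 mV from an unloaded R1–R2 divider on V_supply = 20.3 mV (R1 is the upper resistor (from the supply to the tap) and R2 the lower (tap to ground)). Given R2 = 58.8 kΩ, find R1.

Required fraction k = V_out/V_supply = 0.2025.
Rearranging, R1 = R2·(1−k)/k = 58.8 × 3.939 = 231.6 kΩ.

R1 ≈ 232 kΩ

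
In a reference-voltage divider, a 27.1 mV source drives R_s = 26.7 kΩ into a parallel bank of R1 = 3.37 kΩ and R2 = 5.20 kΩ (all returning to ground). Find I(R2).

Parallel bank: R_p = 1/(1/3.37 + 1/5.20) = 2.045 kΩ.
V_A = 27.1 × 2.045/28.74 = 1.928 mV.
I(R2) = V_A / R2 = 1.928/5.20 = 0.3707 µA.
(Equivalently: I_total = 0.9428 µA, then current-divider fraction G_k/ΣG = 0.3932.)

I ≈ 0.371 µA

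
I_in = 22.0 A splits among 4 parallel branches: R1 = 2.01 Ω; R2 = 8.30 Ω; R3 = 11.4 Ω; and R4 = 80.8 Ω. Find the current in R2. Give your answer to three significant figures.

I ≈ 3.69 A

Total conductance ΣG = 1/2.01 + 1/8.30 + 1/11.4 + 1/80.8 = 0.7181 (units of 1/Ω).
Current divider: I(R2) = I_in · G_k/ΣG = 22.0 × (0.1205/0.7181) = 22.0 × 0.1678 = 3.691 A.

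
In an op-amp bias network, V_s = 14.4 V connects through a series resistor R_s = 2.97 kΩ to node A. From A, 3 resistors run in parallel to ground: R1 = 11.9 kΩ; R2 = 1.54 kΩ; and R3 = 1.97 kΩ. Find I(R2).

I ≈ 2.00 mA

Parallel bank: R_p = 1/(1/11.9 + 1/1.54 + 1/1.97) = 0.8058 kΩ.
V_A = 14.4 × 0.8058/3.776 = 3.073 V.
Branch current I = V_A/R2 = 3.073/1.54 = 1.996 mA.
(Check via current divider: I_total = 3.814 mA; share G_k/ΣG = 0.5232 → same result.)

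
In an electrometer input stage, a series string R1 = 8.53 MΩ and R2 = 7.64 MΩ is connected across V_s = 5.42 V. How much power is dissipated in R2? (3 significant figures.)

P ≈ 0.858 µW

ΣR = 16.17 MΩ → I = 5.42/16.17 = 0.3352 µA.
P(R2) = I²·R2 = (0.3352)² × 7.64 = 0.8584 µW.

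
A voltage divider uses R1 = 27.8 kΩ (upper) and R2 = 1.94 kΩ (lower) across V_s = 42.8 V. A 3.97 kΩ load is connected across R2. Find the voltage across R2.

V_out ≈ 1.92 V

R2 ‖ R_L = (1.94 × 3.97)/(1.94 + 3.97) = 1.303 kΩ.
Now apply the divider: V_out = 42.8 × 0.04478 = 1.916 V.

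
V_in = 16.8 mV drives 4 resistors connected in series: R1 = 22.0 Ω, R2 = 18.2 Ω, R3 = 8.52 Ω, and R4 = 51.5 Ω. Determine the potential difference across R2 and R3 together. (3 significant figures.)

Total series resistance ΣR = 22.0 + 18.2 + 8.52 + 51.5 = 100.2 Ω.
R_{R2..R3} = 18.2 + 8.52 = 26.72 Ω.
By the voltage-divider rule, V = 16.8 × 26.72/100.2 = 4.479 mV.

V ≈ 4.48 mV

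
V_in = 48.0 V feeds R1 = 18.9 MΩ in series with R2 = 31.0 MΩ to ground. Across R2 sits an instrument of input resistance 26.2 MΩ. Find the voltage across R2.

V_out ≈ 20.6 V

The load sits in parallel with R2, giving an effective lower resistance R2' = R2·R_L/(R2+R_L) = 14.20 MΩ.
Now apply the divider: V_out = 48.0 × 0.4290 = 20.59 V.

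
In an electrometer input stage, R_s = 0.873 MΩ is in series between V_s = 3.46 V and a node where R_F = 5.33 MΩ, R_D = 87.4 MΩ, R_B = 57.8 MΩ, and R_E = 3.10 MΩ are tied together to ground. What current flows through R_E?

Equivalent of the parallel group: R_p = 1.855 MΩ.
Node voltage V_A = V_s · R_p/(R_s + R_p) = 3.46 × 0.6800 = 2.353 V.
I(R_E) = V_A / R_E = 2.353/3.10 = 0.7590 µA.

I ≈ 0.759 µA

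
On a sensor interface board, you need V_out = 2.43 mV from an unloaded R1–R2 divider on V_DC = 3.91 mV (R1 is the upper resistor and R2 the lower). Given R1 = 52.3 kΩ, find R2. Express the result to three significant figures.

R2 ≈ 85.9 kΩ

The divider ratio is R2/(R1+R2) = 2.43/3.91 = 0.6215.
R2 = R1 · 0.6215/(1 − 0.6215) = 85.87 kΩ.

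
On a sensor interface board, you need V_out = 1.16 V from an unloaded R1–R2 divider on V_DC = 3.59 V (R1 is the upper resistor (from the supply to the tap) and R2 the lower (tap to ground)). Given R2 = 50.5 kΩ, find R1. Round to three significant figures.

V_out/V_DC = R2/(R1+R2) = 0.3231.
R1 = R2·(1/k − 1) = 50.5 × 2.095 = 105.8 kΩ.

R1 ≈ 106 kΩ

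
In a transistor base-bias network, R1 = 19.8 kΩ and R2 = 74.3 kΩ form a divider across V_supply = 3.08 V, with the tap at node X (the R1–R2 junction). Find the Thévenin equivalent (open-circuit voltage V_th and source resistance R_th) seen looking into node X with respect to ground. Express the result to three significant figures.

V_th ≈ 2.43 V, R_th ≈ 15.6 kΩ

Open-circuit (no load on X): V_th = V_supply · R2/(R1 + R2) = 3.08 × 74.3/(19.80 + 74.3) = 2.432 V.
Zeroing V_supply shorts the top of R1 to ground, so R_th = R1 ‖ R2 = 15.63 kΩ.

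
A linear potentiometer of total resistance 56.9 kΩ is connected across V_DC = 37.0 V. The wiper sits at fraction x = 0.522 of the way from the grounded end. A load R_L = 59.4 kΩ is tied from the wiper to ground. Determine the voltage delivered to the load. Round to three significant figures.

The pot divides into 27.20 kΩ above the wiper and 29.70 kΩ below.
R_L loads the lower segment: effective lower R = 19.80 kΩ.
Then V_out = V_DC · 19.80/(27.20 + 19.80) = 15.59 V.

V_out ≈ 15.6 V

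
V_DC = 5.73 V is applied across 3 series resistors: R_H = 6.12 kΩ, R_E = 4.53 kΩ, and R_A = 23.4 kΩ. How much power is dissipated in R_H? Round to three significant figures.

P ≈ 0.173 mW

Series current I = V_DC/ΣR = 5.73/34.05 = 0.1683 mA.
V(R_H) = I·R = 1.030 V; P = V·I = 1.030 × 0.1683 = 0.1733 mW.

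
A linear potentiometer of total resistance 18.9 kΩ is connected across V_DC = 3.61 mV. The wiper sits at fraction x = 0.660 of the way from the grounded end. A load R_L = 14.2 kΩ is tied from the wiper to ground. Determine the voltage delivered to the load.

V_out ≈ 1.83 mV

Lower segment x·R_p = 12.47 kΩ; upper segment (1−x)·R_p = 6.426 kΩ.
R_L loads the lower segment: effective lower R = 6.641 kΩ.
V_out = 3.61 × 6.641/(6.426 + 6.641) = 1.835 mV.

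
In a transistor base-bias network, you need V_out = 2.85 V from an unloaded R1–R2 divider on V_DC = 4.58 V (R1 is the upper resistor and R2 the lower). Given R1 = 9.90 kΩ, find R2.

Required fraction k = V_out/V_DC = 0.6223.
R2 = R1 · 0.6223/(1 − 0.6223) = 16.31 kΩ.

R2 ≈ 16.3 kΩ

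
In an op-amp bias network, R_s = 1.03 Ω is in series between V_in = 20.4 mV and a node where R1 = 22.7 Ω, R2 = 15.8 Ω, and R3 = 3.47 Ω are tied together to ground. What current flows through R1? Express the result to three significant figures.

I ≈ 0.639 mA

Parallel bank: R_p = 1/(1/22.7 + 1/15.8 + 1/3.47) = 2.528 Ω.
V_A by voltage divider: V_A = 20.4 × 2.528/(1.03 + 2.528) = 14.49 mV.
I(R1) = V_A / R1 = 14.49/22.7 = 0.6385 mA.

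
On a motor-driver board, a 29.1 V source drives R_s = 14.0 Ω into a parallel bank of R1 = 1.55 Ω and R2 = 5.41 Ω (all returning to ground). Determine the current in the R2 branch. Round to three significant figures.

I ≈ 0.426 A

Combine the parallel branches: R_p = (1/1.55 + 1/5.41)⁻¹ = 1.205 Ω.
V_A = 29.1 × 1.205/15.20 = 2.306 V.
I(R2) = V_A / R2 = 2.306/5.41 = 0.4262 A.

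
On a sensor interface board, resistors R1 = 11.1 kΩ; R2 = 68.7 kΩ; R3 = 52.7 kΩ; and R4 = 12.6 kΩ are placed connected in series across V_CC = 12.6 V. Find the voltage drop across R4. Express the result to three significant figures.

V ≈ 1.09 V

Series total: ΣR = 11.1 + 68.7 + 52.7 + 12.6 = 145.1 kΩ.
Voltage divider: V = V_CC · (12.60 / 145.1) = 12.6 × 0.08684 = 1.094 V.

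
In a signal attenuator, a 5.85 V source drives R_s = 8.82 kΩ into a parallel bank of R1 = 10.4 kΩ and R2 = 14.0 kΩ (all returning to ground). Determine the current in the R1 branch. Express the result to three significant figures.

Combine the parallel branches: R_p = (1/10.4 + 1/14.0)⁻¹ = 5.967 kΩ.
V_A = 5.85 × 5.967/14.79 = 2.361 V.
Branch current I = V_A/R1 = 2.361/10.4 = 0.2270 mA.

I ≈ 0.227 mA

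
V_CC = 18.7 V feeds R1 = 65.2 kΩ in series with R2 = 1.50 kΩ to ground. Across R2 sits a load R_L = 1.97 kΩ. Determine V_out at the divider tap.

First combine the lower leg with the load: R2 ‖ R_L = 0.8516 kΩ.
Now apply the divider: V_out = 18.7 × 0.01289 = 0.2411 V.

V_out ≈ 0.241 V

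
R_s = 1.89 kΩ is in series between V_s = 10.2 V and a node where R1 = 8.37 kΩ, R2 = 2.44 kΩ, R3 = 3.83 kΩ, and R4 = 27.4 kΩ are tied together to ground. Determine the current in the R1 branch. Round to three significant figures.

Combine the parallel branches: R_p = (1/8.37 + 1/2.44 + 1/3.83 + 1/27.4)⁻¹ = 1.209 kΩ.
V_A by voltage divider: V_A = 10.2 × 1.209/(1.89 + 1.209) = 3.980 V.
I(R1) = V_A / R1 = 3.980/8.37 = 0.4755 mA.
(Check via current divider: I_total = 3.291 mA; share G_k/ΣG = 0.1445 → same result.)

I ≈ 0.476 mA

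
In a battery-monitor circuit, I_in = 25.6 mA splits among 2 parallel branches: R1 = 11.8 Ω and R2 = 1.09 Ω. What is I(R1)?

Two-branch current divider: I_k = I_in · R_other/(R_1 + R_2).
I(R1) = 25.6 × 1.09/(11.8 + 1.09) = 25.6 × 0.08456 = 2.165 mA.

I ≈ 2.16 mA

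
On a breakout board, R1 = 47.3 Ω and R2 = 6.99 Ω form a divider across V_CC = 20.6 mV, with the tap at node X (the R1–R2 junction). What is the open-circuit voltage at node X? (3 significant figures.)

V_th is the unloaded tap voltage: V_CC · R2/(R1+R2) = 20.6 × 0.1288 = 2.652 mV.

V_th ≈ 2.65 mV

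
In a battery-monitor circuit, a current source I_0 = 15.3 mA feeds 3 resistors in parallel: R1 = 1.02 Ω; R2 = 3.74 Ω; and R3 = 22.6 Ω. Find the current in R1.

I ≈ 11.6 mA

Total conductance ΣG = 1/1.02 + 1/3.74 + 1/22.6 = 1.292 (units of 1/Ω).
R1 takes the fraction G_k/ΣG = 0.9804/1.292 = 0.7588, so I = 15.3 × 0.7588 = 11.61 mA.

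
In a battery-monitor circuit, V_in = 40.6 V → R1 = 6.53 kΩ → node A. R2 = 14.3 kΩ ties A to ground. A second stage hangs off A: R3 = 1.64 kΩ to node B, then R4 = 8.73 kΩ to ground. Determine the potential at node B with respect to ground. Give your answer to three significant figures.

V_B ≈ 16.4 V

Node A sees R2 in parallel with the series input of stage 2, R3 + R4 = 10.37 kΩ.
R2 ‖ (R3+R4) = 6.011 kΩ.
V_A = 40.6 × 6.011/(6.53 + 6.011) = 19.46 V.
Stage 2 is unloaded, so V_B = V_A · R4/(R3+R4) = 19.46 × 8.73/10.37 = 16.38 V.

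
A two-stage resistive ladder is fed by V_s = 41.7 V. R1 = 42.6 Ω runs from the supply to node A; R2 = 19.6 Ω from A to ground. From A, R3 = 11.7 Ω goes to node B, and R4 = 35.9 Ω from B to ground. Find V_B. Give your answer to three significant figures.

V_B ≈ 7.73 V

Looking into the second stage from A: R3 + R4 = 47.60 Ω appears in parallel with R2.
Effective lower resistance at A: R2 ‖ 47.60 = 13.88 Ω.
V_A = 41.7 × 13.88/(42.6 + 13.88) = 10.25 V.
Stage 2 is unloaded, so V_B = V_A · R4/(R3+R4) = 10.25 × 35.9/47.60 = 7.730 V.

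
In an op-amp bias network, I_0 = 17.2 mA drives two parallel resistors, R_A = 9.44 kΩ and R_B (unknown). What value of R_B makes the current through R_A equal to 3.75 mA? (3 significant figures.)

R_B ≈ 2.63 kΩ

In a two-way split, I_A/I_0 = R_B/(R_A + R_B).
With f = 0.2180, R_B = R_A · f/(1−f) = 9.44 × 0.2788 = 2.632 kΩ.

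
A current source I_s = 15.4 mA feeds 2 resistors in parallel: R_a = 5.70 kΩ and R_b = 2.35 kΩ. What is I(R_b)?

With just two branches, the current splits inversely with resistance.
I(R_b) = 15.4 × 5.70/(5.70 + 2.35) = 15.4 × 0.7081 = 10.90 mA.

I ≈ 10.9 mA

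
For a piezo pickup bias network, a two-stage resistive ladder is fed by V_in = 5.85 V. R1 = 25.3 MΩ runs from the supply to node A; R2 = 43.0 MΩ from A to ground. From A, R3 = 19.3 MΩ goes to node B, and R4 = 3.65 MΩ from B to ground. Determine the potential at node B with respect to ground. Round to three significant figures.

V_B ≈ 0.346 V

Node A sees R2 in parallel with the series input of stage 2, R3 + R4 = 22.95 MΩ.
R2 ‖ (R3+R4) = 14.96 MΩ.
So V_A = 5.85 × 0.3716 = 2.174 V.
Stage 2 is unloaded, so V_B = V_A · R4/(R3+R4) = 2.174 × 3.65/22.95 = 0.3458 V.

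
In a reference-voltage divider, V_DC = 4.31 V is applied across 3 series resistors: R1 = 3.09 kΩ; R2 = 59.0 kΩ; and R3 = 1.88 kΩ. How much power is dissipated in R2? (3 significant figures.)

The common current is I = 4.31/63.97 = 0.06738 mA.
P(R2) = I²·R2 = (0.06738)² × 59.0 = 0.2678 mW.

P ≈ 0.268 mW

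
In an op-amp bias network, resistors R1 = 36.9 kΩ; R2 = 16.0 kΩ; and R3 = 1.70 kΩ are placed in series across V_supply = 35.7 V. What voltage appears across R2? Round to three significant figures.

V ≈ 10.5 V

ΣR = 36.9 + 16.0 + 1.70 = 54.60 kΩ.
Voltage divider: V = V_supply · (16.00 / 54.60) = 35.7 × 0.2930 = 10.46 V.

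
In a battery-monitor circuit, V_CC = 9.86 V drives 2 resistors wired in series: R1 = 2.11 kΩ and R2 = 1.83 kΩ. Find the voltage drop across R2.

V ≈ 4.58 V

Total series resistance ΣR = 2.11 + 1.83 = 3.940 kΩ.
By the voltage-divider rule, V = 9.86 × 1.830/3.940 = 4.580 V.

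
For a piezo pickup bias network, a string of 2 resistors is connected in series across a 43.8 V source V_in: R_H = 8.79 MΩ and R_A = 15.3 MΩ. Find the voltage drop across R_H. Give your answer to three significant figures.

V ≈ 16.0 V

Total series resistance ΣR = 8.79 + 15.3 = 24.09 MΩ.
Voltage divider: V = V_in · (8.790 / 24.09) = 43.8 × 0.3649 = 15.98 V.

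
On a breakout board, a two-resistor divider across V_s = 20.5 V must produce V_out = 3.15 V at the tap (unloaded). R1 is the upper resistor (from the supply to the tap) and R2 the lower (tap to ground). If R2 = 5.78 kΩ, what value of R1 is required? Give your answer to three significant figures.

V_out/V_s = R2/(R1+R2) = 0.1537.
So R1 = R2 · (V_s/V_out − 1) = 5.78 × (20.5/3.15 − 1) = 5.78 × 5.508 = 31.84 kΩ.

R1 ≈ 31.8 kΩ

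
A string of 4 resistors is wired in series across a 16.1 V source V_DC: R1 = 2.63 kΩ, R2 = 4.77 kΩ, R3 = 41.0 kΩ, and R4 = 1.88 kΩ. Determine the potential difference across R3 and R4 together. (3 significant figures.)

V ≈ 13.7 V

Series total: ΣR = 2.63 + 4.77 + 41.0 + 1.88 = 50.28 kΩ.
R_{R3..R4} = 41.0 + 1.88 = 42.88 kΩ.
V = V_DC · R/ΣR = 16.1 × 0.8528 = 13.73 V.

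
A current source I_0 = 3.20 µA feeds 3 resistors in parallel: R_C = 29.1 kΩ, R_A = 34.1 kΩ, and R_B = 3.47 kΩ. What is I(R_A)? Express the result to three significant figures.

I ≈ 0.267 µA

Conductances: ΣG = 1/29.1 + 1/34.1 + 1/3.47 = 0.3519 (1/kΩ).
R_A takes the fraction G_k/ΣG = 0.02933/0.3519 = 0.08334, so I = 3.20 × 0.08334 = 0.2667 µA.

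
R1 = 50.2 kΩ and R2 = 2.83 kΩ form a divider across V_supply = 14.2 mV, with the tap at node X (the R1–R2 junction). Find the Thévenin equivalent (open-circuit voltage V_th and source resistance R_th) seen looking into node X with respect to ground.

V_th ≈ 0.758 mV, R_th ≈ 2.68 kΩ

With X open, the divider is unloaded: V_th = 14.2 × 2.83/53.03 = 0.7578 mV.
Looking into X with the source shorted: R_th = R1·R2/(R1+R2) = 50.20 × 2.83/53.03 = 2.679 kΩ.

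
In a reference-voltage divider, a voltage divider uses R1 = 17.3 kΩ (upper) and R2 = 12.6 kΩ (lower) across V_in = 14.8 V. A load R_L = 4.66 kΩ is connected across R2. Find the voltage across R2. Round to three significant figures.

V_out ≈ 2.43 V

The load sits in parallel with R2, giving an effective lower resistance R2' = R2·R_L/(R2+R_L) = 3.402 kΩ.
Now apply the divider: V_out = 14.8 × 0.1643 = 2.432 V.
(Unloaded it would be 6.24 V; the load pulls it down.)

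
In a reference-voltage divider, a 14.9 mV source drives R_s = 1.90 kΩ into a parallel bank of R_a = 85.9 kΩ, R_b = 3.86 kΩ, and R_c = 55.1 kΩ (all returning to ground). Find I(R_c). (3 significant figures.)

Equivalent of the parallel group: R_p = 3.462 kΩ.
V_A by voltage divider: V_A = 14.9 × 3.462/(1.90 + 3.462) = 9.620 mV.
I(R_c) = V_A / R_c = 9.620/55.1 = 0.1746 µA.

I ≈ 0.175 µA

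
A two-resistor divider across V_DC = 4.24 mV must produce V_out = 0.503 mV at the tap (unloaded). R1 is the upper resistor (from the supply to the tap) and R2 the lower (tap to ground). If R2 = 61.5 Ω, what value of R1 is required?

R1 ≈ 457 Ω

The divider ratio is R2/(R1+R2) = 0.503/4.24 = 0.1186.
So R1 = R2 · (V_DC/V_out − 1) = 61.5 × (4.24/0.503 − 1) = 61.5 × 7.429 = 456.9 Ω.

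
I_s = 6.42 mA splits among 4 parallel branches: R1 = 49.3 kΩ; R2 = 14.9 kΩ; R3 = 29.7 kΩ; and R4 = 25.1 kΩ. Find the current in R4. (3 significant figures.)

Total conductance ΣG = 1/49.3 + 1/14.9 + 1/29.7 + 1/25.1 = 0.1609 (units of 1/kΩ).
Current divider: I(R4) = I_s · G_k/ΣG = 6.42 × (0.03984/0.1609) = 6.42 × 0.2476 = 1.590 mA.

I ≈ 1.59 mA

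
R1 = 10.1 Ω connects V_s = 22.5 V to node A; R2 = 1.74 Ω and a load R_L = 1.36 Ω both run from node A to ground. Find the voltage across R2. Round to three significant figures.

The load sits in parallel with R2, giving an effective lower resistance R2' = R2·R_L/(R2+R_L) = 0.7634 Ω.
Then V_out = V_s · R2'/(R1 + R2') = 22.5 × 0.7634/10.86 = 1.581 V.

V_out ≈ 1.58 V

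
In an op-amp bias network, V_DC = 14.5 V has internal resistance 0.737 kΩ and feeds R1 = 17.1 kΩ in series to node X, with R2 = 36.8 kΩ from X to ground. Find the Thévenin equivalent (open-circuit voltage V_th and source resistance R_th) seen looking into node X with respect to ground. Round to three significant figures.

V_th ≈ 9.77 V, R_th ≈ 12.0 kΩ

R1' = 0.737 + 17.1 = 17.84 kΩ (source resistance + R1).
V_th is the unloaded tap voltage: V_DC · R2/(R1'+R2) = 14.5 × 0.6735 = 9.766 V.
Looking into X with the source shorted: R_th = R1'·R2/(R1'+R2) = 17.84 × 36.8/54.64 = 12.01 kΩ.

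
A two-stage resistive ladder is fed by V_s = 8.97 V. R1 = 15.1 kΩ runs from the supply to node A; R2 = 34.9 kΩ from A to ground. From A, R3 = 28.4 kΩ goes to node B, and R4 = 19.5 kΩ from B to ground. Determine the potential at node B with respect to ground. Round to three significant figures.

Node A sees R2 in parallel with the series input of stage 2, R3 + R4 = 47.90 kΩ.
R2 ‖ (R3+R4) = 20.19 kΩ.
First divider: V_A = V_s · 20.19/(15.1 + 20.19) = 5.132 V.
V_B = V_A × 0.4071 = 2.089 V.

V_B ≈ 2.09 V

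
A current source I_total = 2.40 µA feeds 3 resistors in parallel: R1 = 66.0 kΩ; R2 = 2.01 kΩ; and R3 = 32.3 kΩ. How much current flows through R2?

I ≈ 2.20 µA

Total conductance ΣG = 1/66.0 + 1/2.01 + 1/32.3 = 0.5436 (units of 1/kΩ).
Current divider: I(R2) = I_total · G_k/ΣG = 2.40 × (0.4975/0.5436) = 2.40 × 0.9152 = 2.196 µA.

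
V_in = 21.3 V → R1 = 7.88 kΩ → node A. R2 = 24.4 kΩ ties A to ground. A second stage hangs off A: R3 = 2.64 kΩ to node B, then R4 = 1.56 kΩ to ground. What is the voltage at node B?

Node A sees R2 in parallel with the series input of stage 2, R3 + R4 = 4.200 kΩ.
Effective lower resistance at A: R2 ‖ 4.200 = 3.583 kΩ.
V_A = 21.3 × 3.583/(7.88 + 3.583) = 6.658 V.
Stage 2 is unloaded, so V_B = V_A · R4/(R3+R4) = 6.658 × 1.56/4.200 = 2.473 V.

V_B ≈ 2.47 V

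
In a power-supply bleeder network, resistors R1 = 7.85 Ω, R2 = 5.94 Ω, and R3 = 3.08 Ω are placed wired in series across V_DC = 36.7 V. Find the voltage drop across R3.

V ≈ 6.70 V

ΣR = 7.85 + 5.94 + 3.08 = 16.87 Ω.
V = V_DC · R/ΣR = 36.7 × 0.1826 = 6.700 V.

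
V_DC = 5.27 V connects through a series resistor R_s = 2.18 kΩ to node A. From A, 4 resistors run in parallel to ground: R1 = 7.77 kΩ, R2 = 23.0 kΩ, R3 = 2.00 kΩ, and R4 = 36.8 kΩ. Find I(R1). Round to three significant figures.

I ≈ 0.269 mA

Parallel bank: R_p = 1/(1/7.77 + 1/23.0 + 1/2.00 + 1/36.8) = 1.430 kΩ.
V_A = 5.27 × 1.430/3.610 = 2.087 V.
Branch current I = V_A/R1 = 2.087/7.77 = 0.2687 mA.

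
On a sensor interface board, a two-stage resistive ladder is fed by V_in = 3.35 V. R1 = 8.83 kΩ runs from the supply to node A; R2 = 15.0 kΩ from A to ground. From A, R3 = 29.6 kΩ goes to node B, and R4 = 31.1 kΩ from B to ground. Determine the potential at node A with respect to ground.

Looking into the second stage from A: R3 + R4 = 60.70 kΩ appears in parallel with R2.
R2 ‖ (R3+R4) = 12.03 kΩ.
So V_A = 3.35 × 0.5767 = 1.932 V.

V_A ≈ 1.93 V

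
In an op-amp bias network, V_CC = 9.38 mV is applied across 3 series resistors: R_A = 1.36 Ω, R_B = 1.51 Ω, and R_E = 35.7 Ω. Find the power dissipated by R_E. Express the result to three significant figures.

The common current is I = 9.38/38.57 = 0.2432 mA.
P(R_E) = I²·R_E = (0.2432)² × 35.7 = 2.111 µW.

P ≈ 2.11 µW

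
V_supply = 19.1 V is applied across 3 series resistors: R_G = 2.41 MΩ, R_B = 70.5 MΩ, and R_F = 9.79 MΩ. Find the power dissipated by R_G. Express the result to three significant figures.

The common current is I = 19.1/82.70 = 0.2310 µA.
V(R_G) = I·R = 0.5566 V; P = V·I = 0.5566 × 0.2310 = 0.1286 µW.

P ≈ 0.129 µW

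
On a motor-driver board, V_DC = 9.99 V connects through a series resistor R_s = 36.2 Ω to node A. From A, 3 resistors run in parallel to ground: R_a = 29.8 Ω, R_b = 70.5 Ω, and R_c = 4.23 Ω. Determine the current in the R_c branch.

I ≈ 0.209 A

Equivalent of the parallel group: R_p = 3.519 Ω.
Node voltage V_A = V_DC · R_p/(R_s + R_p) = 9.99 × 0.08860 = 0.8852 V.
I(R_c) = V_A / R_c = 0.8852/4.23 = 0.2093 A.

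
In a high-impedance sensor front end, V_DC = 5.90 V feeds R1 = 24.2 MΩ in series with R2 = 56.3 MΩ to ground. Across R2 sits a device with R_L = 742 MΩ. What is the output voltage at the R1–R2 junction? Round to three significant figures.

V_out ≈ 4.03 V

First combine the lower leg with the load: R2 ‖ R_L = 52.33 MΩ.
Voltage divider with the loaded lower leg: V_out = 5.90 × 52.33/(24.2 + 52.33) = 5.90 × 0.6838 = 4.034 V.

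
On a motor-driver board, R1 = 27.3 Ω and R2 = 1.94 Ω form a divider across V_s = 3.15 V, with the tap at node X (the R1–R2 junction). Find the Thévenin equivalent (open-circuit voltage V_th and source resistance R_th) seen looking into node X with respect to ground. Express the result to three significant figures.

V_th ≈ 0.209 V, R_th ≈ 1.81 Ω

With X open, the divider is unloaded: V_th = 3.15 × 1.94/29.24 = 0.2090 V.
Zeroing V_s shorts the top of R1 to ground, so R_th = R1 ‖ R2 = 1.811 Ω.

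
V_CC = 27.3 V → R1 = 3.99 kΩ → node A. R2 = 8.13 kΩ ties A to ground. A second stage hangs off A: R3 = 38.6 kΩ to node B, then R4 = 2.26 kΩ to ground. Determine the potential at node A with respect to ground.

V_A ≈ 17.2 V

The second stage (R3 + R4 = 40.86 kΩ) loads node A in parallel with R2.
Effective lower resistance at A: R2 ‖ 40.86 = 6.781 kΩ.
First divider: V_A = V_CC · 6.781/(3.99 + 6.781) = 17.19 V.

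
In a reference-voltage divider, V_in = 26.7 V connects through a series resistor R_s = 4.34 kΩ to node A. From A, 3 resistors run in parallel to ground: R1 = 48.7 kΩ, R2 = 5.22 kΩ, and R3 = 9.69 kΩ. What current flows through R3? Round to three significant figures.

Equivalent of the parallel group: R_p = 3.172 kΩ.
V_A by voltage divider: V_A = 26.7 × 3.172/(4.34 + 3.172) = 11.27 V.
Branch current I = V_A/R3 = 11.27/9.69 = 1.163 mA.
(Check via current divider: I_total = 3.555 mA; share G_k/ΣG = 0.3273 → same result.)

I ≈ 1.16 mA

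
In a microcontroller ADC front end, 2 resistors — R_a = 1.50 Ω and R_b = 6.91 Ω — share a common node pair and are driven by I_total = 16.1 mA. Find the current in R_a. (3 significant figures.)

For two parallel branches, I_k = I_total · (other R)/(sum of R).
So I = 16.1 × 6.91/8.410 = 13.23 mA.

I ≈ 13.2 mA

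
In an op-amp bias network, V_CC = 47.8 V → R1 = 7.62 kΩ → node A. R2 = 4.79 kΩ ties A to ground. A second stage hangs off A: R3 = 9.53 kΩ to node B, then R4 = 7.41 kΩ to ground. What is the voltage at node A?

Node A sees R2 in parallel with the series input of stage 2, R3 + R4 = 16.94 kΩ.
R2 ‖ (R3+R4) = 3.734 kΩ.
So V_A = 47.8 × 0.3289 = 15.72 V.

V_A ≈ 15.7 V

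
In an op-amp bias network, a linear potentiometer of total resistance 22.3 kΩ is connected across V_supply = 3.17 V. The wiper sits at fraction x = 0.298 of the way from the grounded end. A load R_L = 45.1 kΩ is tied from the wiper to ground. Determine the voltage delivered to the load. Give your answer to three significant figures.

V_out ≈ 0.856 V

The pot divides into 15.65 kΩ above the wiper and 6.645 kΩ below.
R_L loads the lower segment: effective lower R = 5.792 kΩ.
Loaded-divider output: V_out = 3.17 × 0.2701 = 0.8561 V.
(Unloaded: V_out = x·V_supply = 0.945 V.)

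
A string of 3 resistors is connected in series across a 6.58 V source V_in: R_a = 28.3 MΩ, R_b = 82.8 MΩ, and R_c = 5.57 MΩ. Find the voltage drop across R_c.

Total series resistance ΣR = 28.3 + 82.8 + 5.57 = 116.7 MΩ.
Voltage divider: V = V_in · (5.570 / 116.7) = 6.58 × 0.04774 = 0.3141 V.

V ≈ 0.314 V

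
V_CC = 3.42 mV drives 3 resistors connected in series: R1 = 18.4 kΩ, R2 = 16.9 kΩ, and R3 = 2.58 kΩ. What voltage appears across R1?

V ≈ 1.66 mV

Series total: ΣR = 18.4 + 16.9 + 2.58 = 37.88 kΩ.
V = V_CC · R/ΣR = 3.42 × 0.4857 = 1.661 mV.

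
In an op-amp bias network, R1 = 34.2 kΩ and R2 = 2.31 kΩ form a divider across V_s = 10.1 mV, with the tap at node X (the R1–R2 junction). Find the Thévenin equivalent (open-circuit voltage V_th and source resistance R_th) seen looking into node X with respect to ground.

V_th ≈ 0.639 mV, R_th ≈ 2.16 kΩ

Open-circuit (no load on X): V_th = V_s · R2/(R1 + R2) = 10.1 × 2.31/(34.20 + 2.31) = 0.6390 mV.
With V_s suppressed (replaced by a short), R_th = R1 ‖ R2 = (34.20 × 2.31)/(34.20 + 2.31) = 2.164 kΩ.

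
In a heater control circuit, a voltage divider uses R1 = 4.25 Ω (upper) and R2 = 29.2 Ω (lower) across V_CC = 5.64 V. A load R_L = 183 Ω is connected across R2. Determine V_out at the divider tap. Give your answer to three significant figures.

V_out ≈ 4.83 V

The load sits in parallel with R2, giving an effective lower resistance R2' = R2·R_L/(R2+R_L) = 25.18 Ω.
Now apply the divider: V_out = 5.64 × 0.8556 = 4.826 V.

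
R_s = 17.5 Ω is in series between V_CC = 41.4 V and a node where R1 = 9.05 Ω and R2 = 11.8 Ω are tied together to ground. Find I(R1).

I ≈ 1.04 A

Combine the parallel branches: R_p = (1/9.05 + 1/11.8)⁻¹ = 5.122 Ω.
V_A = 41.4 × 5.122/22.62 = 9.373 V.
I(R1) = V_A / R1 = 9.373/9.05 = 1.036 A.
(Check via current divider: I_total = 1.830 A; share G_k/ΣG = 0.5659 → same result.)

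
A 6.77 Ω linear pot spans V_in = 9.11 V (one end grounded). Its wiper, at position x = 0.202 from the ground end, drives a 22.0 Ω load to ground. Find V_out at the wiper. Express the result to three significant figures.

Split the track: R_lower = x·R_p = 1.368 Ω, R_upper = (1−x)·R_p = 5.402 Ω.
R_L loads the lower segment: effective lower R = 1.288 Ω.
Then V_out = V_in · 1.288/(5.402 + 1.288) = 1.753 V.

V_out ≈ 1.75 V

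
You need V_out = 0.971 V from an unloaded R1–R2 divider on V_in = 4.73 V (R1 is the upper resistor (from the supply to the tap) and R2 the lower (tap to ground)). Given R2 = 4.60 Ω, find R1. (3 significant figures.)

V_out/V_in = R2/(R1+R2) = 0.2053.
Rearranging, R1 = R2·(1−k)/k = 4.60 × 3.871 = 17.81 Ω.

R1 ≈ 17.8 Ω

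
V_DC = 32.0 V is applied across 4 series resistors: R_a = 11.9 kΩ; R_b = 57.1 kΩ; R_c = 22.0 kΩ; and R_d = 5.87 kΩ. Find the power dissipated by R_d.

P ≈ 0.641 mW

ΣR = 96.87 kΩ → I = 32.0/96.87 = 0.3303 mA.
P = I²R = 0.1091 × 5.87 = 0.6406 mW.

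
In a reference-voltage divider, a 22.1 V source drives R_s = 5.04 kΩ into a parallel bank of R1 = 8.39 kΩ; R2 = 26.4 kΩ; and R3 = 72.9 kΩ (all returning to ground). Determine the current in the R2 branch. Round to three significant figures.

Equivalent of the parallel group: R_p = 5.855 kΩ.
Node voltage V_A = V_DC · R_p/(R_s + R_p) = 22.1 × 0.5374 = 11.88 V.
Branch current I = V_A/R2 = 11.88/26.4 = 0.4499 mA.

I ≈ 0.450 mA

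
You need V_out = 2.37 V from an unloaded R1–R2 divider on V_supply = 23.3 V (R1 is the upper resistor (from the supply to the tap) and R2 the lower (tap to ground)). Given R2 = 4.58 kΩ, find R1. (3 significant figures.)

R1 ≈ 40.4 kΩ

V_out/V_supply = R2/(R1+R2) = 0.1017.
Rearranging, R1 = R2·(1−k)/k = 4.58 × 8.831 = 40.45 kΩ.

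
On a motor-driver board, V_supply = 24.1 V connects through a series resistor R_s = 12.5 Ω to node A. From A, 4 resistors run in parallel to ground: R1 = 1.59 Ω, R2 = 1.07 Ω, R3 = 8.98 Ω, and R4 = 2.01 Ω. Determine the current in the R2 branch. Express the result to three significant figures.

I ≈ 0.800 A

Equivalent of the parallel group: R_p = 0.4603 Ω.
V_A = 24.1 × 0.4603/12.96 = 0.8560 V.
Branch current I = V_A/R2 = 0.8560/1.07 = 0.8000 A.
(Equivalently: I_total = 1.860 A, then current-divider fraction G_k/ΣG = 0.4302.)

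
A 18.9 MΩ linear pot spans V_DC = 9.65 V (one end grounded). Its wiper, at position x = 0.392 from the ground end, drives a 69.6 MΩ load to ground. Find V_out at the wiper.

The pot divides into 11.49 MΩ above the wiper and 7.409 MΩ below.
R_L loads the lower segment: effective lower R = 6.696 MΩ.
Then V_out = V_DC · 6.696/(11.49 + 6.696) = 3.553 V.
(Unloaded: V_out = x·V_DC = 3.78 V.)

V_out ≈ 3.55 V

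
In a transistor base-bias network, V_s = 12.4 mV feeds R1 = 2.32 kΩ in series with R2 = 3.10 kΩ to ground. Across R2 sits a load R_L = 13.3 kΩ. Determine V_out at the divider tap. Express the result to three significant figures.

R2 ‖ R_L = (3.10 × 13.3)/(3.10 + 13.3) = 2.514 kΩ.
Now apply the divider: V_out = 12.4 × 0.5201 = 6.449 mV.
(Unloaded it would be 7.09 mV; the load pulls it down.)

V_out ≈ 6.45 mV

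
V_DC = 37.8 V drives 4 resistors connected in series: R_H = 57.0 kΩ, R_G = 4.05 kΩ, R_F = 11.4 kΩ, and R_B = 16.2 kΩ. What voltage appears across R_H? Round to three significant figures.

ΣR = 57.0 + 4.05 + 11.4 + 16.2 = 88.65 kΩ.
Voltage divider: V = V_DC · (57.00 / 88.65) = 37.8 × 0.6430 = 24.30 V.

V ≈ 24.3 V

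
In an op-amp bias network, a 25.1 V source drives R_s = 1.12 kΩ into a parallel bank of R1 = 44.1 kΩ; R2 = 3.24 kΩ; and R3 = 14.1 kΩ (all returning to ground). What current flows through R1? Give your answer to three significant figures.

I ≈ 0.392 mA

Combine the parallel branches: R_p = (1/44.1 + 1/3.24 + 1/14.1)⁻¹ = 2.486 kΩ.
V_A = 25.1 × 2.486/3.606 = 17.30 V.
Branch current I = V_A/R1 = 17.30/44.1 = 0.3924 mA.
(Check via current divider: I_total = 6.960 mA; share G_k/ΣG = 0.05637 → same result.)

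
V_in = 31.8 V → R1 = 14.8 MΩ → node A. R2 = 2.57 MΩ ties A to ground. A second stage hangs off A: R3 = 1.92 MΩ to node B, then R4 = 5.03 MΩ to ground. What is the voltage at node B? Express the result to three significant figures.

Looking into the second stage from A: R3 + R4 = 6.950 MΩ appears in parallel with R2.
Effective lower resistance at A: R2 ‖ 6.950 = 1.876 MΩ.
So V_A = 31.8 × 0.1125 = 3.578 V.
V_B = V_A × 0.7237 = 2.589 V.

V_B ≈ 2.59 V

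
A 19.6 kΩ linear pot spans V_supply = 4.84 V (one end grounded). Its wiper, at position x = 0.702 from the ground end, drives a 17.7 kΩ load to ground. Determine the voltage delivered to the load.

Split the track: R_lower = x·R_p = 13.76 kΩ, R_upper = (1−x)·R_p = 5.841 kΩ.
Lower segment in parallel with the load: 13.76 ‖ 17.7 = 7.741 kΩ.
Loaded-divider output: V_out = 4.84 × 0.5700 = 2.759 V.

V_out ≈ 2.76 V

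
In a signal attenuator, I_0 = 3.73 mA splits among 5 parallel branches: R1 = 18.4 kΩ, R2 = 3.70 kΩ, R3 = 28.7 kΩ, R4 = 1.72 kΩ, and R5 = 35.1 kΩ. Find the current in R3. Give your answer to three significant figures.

ΣG = 1/18.4 + 1/3.70 + 1/28.7 + 1/1.72 + 1/35.1 = 0.9693.
By the current-divider rule, I = I_0 · G_k/ΣG = 3.73 × 0.03595 = 0.1341 mA.

I ≈ 0.134 mA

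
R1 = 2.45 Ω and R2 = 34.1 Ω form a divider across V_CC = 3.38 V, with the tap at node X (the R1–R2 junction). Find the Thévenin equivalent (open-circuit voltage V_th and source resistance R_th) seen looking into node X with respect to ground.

V_th ≈ 3.15 V, R_th ≈ 2.29 Ω

With X open, the divider is unloaded: V_th = 3.38 × 34.1/36.55 = 3.153 V.
With V_CC suppressed (replaced by a short), R_th = R1 ‖ R2 = (2.450 × 34.1)/(2.450 + 34.1) = 2.286 Ω.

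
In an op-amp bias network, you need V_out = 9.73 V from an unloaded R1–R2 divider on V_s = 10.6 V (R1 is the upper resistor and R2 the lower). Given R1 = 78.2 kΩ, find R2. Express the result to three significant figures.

Required fraction k = V_out/V_s = 0.9179.
R2 = R1 · 0.9179/(1 − 0.9179) = 874.6 kΩ.

R2 ≈ 875 kΩ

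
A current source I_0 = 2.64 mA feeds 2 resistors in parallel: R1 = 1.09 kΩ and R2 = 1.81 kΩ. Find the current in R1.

Two-branch current divider: I_k = I_0 · R_other/(R_1 + R_2).
I(R1) = 2.64 × 1.81/(1.09 + 1.81) = 2.64 × 0.6241 = 1.648 mA.

I ≈ 1.65 mA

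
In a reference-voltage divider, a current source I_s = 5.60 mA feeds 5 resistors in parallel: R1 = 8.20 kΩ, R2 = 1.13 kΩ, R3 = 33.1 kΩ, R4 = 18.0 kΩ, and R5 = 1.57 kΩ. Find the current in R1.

Conductances: ΣG = 1/8.20 + 1/1.13 + 1/33.1 + 1/18.0 + 1/1.57 = 1.730 (1/kΩ).
R1 takes the fraction G_k/ΣG = 0.1220/1.730 = 0.07051, so I = 5.60 × 0.07051 = 0.3948 mA.

I ≈ 0.395 mA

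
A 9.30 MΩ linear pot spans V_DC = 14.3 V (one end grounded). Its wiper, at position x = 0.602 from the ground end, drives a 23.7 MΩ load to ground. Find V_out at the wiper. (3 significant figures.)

Lower segment x·R_p = 5.599 MΩ; upper segment (1−x)·R_p = 3.701 MΩ.
Lower segment in parallel with the load: 5.599 ‖ 23.7 = 4.529 MΩ.
Then V_out = V_DC · 4.529/(3.701 + 4.529) = 7.869 V.

V_out ≈ 7.87 V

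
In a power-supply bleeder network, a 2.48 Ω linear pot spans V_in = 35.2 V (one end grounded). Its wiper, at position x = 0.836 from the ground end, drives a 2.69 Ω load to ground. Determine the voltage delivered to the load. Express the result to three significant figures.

V_out ≈ 26.1 V

Split the track: R_lower = x·R_p = 2.073 Ω, R_upper = (1−x)·R_p = 0.4067 Ω.
Lower segment in parallel with the load: 2.073 ‖ 2.69 = 1.171 Ω.
Then V_out = V_in · 1.171/(0.4067 + 1.171) = 26.12 V.
(Unloaded: V_out = x·V_in = 29.4 V.)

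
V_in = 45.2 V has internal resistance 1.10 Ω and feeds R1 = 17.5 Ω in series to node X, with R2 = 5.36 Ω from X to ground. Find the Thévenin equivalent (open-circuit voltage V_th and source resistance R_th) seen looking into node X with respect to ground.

V_th ≈ 10.1 V, R_th ≈ 4.16 Ω

R1' = 1.10 + 17.5 = 18.60 Ω (source resistance + R1).
Open-circuit (no load on X): V_th = V_in · R2/(R1' + R2) = 45.2 × 5.36/(18.60 + 5.36) = 10.11 V.
Zeroing V_in shorts the top of R1' to ground, so R_th = R1' ‖ R2 = 4.161 Ω.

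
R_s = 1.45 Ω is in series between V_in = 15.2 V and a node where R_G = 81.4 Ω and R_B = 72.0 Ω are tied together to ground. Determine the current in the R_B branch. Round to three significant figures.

I ≈ 0.203 A

Parallel bank: R_p = 1/(1/81.4 + 1/72.0) = 38.21 Ω.
Node voltage V_A = V_in · R_p/(R_s + R_p) = 15.2 × 0.9634 = 14.64 V.
Branch current I = V_A/R_B = 14.64/72.0 = 0.2034 A.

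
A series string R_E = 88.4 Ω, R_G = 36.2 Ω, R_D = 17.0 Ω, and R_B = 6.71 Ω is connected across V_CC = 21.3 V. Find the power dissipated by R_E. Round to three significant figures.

P ≈ 1.82 W

ΣR = 148.3 Ω → I = 21.3/148.3 = 0.1436 A.
V(R_E) = I·R = 12.70 V; P = V·I = 12.70 × 0.1436 = 1.823 W.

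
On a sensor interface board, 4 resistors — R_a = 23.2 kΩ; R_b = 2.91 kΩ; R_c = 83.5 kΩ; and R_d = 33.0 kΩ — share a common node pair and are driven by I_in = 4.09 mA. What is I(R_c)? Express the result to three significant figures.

ΣG = 1/23.2 + 1/2.91 + 1/83.5 + 1/33.0 = 0.4290.
R_c takes the fraction G_k/ΣG = 0.01198/0.4290 = 0.02791, so I = 4.09 × 0.02791 = 0.1142 mA.

I ≈ 0.114 mA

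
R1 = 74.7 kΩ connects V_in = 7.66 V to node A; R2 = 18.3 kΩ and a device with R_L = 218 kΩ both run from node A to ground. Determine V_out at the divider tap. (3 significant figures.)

First combine the lower leg with the load: R2 ‖ R_L = 16.88 kΩ.
Now apply the divider: V_out = 7.66 × 0.1843 = 1.412 V.

V_out ≈ 1.41 V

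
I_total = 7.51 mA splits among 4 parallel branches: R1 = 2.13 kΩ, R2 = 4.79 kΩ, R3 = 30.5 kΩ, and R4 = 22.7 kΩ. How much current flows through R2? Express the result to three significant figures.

ΣG = 1/2.13 + 1/4.79 + 1/30.5 + 1/22.7 = 0.7551.
Current divider: I(R2) = I_total · G_k/ΣG = 7.51 × (0.2088/0.7551) = 7.51 × 0.2765 = 2.076 mA.

I ≈ 2.08 mA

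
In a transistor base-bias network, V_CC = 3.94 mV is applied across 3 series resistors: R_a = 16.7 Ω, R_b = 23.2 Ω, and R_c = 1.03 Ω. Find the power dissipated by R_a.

ΣR = 40.93 Ω → I = 3.94/40.93 = 0.09626 mA.
V(R_a) = I·R = 1.608 mV; P = V·I = 1.608 × 0.09626 = 0.1547 µW.

P ≈ 0.155 µW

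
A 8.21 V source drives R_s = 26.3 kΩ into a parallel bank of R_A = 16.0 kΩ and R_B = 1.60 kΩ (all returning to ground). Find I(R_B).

I ≈ 0.269 mA

Combine the parallel branches: R_p = (1/16.0 + 1/1.60)⁻¹ = 1.455 kΩ.
V_A = 8.21 × 1.455/27.75 = 0.4303 V.
I(R_B) = V_A / R_B = 0.4303/1.60 = 0.2689 mA.
(Equivalently: I_total = 0.2958 mA, then current-divider fraction G_k/ΣG = 0.9091.)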